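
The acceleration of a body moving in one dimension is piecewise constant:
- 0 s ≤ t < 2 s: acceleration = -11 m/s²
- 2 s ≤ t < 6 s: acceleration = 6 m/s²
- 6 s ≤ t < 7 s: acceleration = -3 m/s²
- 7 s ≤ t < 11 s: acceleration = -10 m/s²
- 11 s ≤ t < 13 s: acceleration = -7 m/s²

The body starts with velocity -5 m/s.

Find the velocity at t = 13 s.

-60 m/s

Δv equals the area under the a-t graph; then v = v₀ + Δv.
0–2 s: -11 × 2 = -22 m/s
2–6 s: 6 × 4 = 24 m/s
6–7 s: -3 × 1 = -3 m/s
7–11 s: -10 × 4 = -40 m/s
11–13 s: -7 × 2 = -14 m/s
Δv = -55 m/s, so v(13) = -5 + (-55) = -60 m/s.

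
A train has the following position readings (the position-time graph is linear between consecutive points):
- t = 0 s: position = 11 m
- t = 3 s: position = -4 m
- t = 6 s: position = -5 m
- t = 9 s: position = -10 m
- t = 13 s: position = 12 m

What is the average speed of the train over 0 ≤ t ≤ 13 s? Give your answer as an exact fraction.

Average speed = (total path length)/(elapsed time); on a piecewise-linear x-t graph the path length is Σ|Δx|.
0–3 s: |Δx| = |-4 − 11| = 15 m
3–6 s: |Δx| = |-5 − -4| = 1 m
6–9 s: |Δx| = |-10 − -5| = 5 m
9–13 s: |Δx| = |12 − -10| = 22 m
Total path = 43 m; average speed = 43/13 = 43/13 m/s.

43/13 m/s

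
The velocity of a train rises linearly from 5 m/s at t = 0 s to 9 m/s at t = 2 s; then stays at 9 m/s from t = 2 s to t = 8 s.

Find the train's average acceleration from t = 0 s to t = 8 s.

0.5 m/s²

Average acceleration = Δv/Δt = (9 − 5)/(8 − 0) = 0.5 m/s².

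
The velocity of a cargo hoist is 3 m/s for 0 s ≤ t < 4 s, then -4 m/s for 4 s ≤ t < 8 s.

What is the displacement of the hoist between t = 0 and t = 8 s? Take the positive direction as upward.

-4 m

Displacement is the signed area under the v-t curve.
0–4 s: 3 × 4 = 12 m
4–8 s: -4 × 4 = -16 m
Net displacement = -4 m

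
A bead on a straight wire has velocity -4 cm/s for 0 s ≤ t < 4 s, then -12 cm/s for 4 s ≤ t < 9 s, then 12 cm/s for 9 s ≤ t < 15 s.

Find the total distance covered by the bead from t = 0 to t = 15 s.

148 cm

Distance (not displacement) is the total path length: add the absolute areas under v-t.
0–4 s: |-4| × 4 = 16 cm
4–9 s: |-12| × 5 = 60 cm
9–15 s: |12| × 6 = 72 cm
Total distance = 148 cm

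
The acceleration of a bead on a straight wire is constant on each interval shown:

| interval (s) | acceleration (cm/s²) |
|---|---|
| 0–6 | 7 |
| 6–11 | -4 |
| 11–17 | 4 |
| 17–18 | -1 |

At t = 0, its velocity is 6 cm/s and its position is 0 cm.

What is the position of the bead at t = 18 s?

On each constant-a segment, Δv = aΔt and Δx = v₀Δt + ½aΔt²; chain segment to segment.
0–6 s: v starts 6 cm/s; Δx = 6·6 + ½·7·6² = 162 cm; v ends 48 cm/s.
6–11 s: v starts 48 cm/s; Δx = 48·5 + ½·-4·5² = 190 cm; v ends 28 cm/s.
11–17 s: v starts 28 cm/s; Δx = 28·6 + ½·4·6² = 240 cm; v ends 52 cm/s.
17–18 s: v starts 52 cm/s; Δx = 52·1 + ½·-1·1² = 51.5 cm; v ends 51 cm/s.
x(18) = 0 + Σ Δx = 643.5 cm.

643.5 cm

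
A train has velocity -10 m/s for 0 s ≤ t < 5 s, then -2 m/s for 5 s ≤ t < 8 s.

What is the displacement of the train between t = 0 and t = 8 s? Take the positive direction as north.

Net displacement equals the area under the velocity-time graph (areas below the axis count negative).
0–5 s: -10 × 5 = -50 m
5–8 s: -2 × 3 = -6 m
Net displacement = -56 m

-56 m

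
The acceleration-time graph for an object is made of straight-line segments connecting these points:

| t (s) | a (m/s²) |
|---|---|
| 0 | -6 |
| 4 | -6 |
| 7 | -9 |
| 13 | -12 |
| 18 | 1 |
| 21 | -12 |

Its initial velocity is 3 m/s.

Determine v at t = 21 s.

-150.5 m/s

Δv equals the area under the a-t graph; then v = v₀ + Δv.
0–4 s: -6 × 4 = -24 m/s
4–7 s: ½(-6 + -9)(3) = -22.5 m/s
7–13 s: ½(-9 + -12)(6) = -63 m/s
13–18 s: ½(-12 + 1)(5) = -27.5 m/s
18–21 s: ½(1 + -12)(3) = -16.5 m/s
Δv = -153.5 m/s, so v(21) = 3 + (-153.5) = -150.5 m/s.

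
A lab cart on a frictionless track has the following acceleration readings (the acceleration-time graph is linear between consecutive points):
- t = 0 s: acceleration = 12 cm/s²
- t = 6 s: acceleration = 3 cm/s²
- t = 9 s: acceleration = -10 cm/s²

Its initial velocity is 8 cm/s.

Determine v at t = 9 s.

Δv equals the area under the a-t graph; then v = v₀ + Δv.
0–6 s: ½(12 + 3)(6) = 45 cm/s
6–9 s: ½(3 + -10)(3) = -10.5 cm/s
Δv = 34.5 cm/s, so v(9) = 8 + (34.5) = 42.5 cm/s.

42.5 cm/s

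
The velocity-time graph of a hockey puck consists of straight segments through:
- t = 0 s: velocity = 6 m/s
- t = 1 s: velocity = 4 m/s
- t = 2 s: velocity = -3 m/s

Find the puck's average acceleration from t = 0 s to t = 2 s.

Average acceleration = Δv/Δt = (-3 − 6)/(2 − 0) = -4.5 m/s².

-4.5 m/s²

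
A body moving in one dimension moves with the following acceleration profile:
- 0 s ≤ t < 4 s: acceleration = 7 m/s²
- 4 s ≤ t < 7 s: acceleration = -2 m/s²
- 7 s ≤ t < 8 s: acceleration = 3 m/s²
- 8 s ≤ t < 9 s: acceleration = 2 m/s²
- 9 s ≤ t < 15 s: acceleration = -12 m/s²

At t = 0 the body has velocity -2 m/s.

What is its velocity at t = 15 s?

-47 m/s

Δv equals the area under the a-t graph; then v = v₀ + Δv.
0–4 s: 7 × 4 = 28 m/s
4–7 s: -2 × 3 = -6 m/s
7–8 s: 3 × 1 = 3 m/s
8–9 s: 2 × 1 = 2 m/s
9–15 s: -12 × 6 = -72 m/s
Δv = -45 m/s, so v(15) = -2 + (-45) = -47 m/s.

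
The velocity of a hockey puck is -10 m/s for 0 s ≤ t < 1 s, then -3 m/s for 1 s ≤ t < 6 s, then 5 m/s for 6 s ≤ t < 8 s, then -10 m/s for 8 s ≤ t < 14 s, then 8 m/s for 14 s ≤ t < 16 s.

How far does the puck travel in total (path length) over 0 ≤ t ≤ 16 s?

111 m

Distance (not displacement) is the total path length: add the absolute areas under v-t.
0–1 s: |-10| × 1 = 10 m
1–6 s: |-3| × 5 = 15 m
6–8 s: |5| × 2 = 10 m
8–14 s: |-10| × 6 = 60 m
14–16 s: |8| × 2 = 16 m
Total distance = 111 m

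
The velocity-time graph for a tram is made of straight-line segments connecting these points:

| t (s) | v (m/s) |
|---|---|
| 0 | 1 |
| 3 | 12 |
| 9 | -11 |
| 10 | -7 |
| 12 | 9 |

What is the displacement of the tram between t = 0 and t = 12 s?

15.5 m

Net displacement equals the area under the velocity-time graph (areas below the axis count negative).
0–3 s: ½(1 + 12)(3) = 19.5 m
3–9 s: ½(12 + -11)(6) = 3 m
9–10 s: ½(-11 + -7)(1) = -9 m
10–12 s: ½(-7 + 9)(2) = 2 m
Net displacement = 15.5 m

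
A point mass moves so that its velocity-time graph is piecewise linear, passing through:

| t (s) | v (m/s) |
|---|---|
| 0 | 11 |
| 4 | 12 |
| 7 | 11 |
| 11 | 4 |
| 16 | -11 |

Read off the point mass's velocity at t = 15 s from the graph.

On 11–16 s the graph is linear from 4 to -11 m/s: v(15) = 4 + (-11 − 4)·(15 − 11)/(16 − 11) = -8 m/s.

-8 m/s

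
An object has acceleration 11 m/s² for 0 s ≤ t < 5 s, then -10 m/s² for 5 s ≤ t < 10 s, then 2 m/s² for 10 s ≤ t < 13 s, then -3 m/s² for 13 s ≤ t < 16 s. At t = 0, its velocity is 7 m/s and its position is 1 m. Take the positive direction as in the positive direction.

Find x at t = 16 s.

On each constant-a segment, Δv = aΔt and Δx = v₀Δt + ½aΔt²; chain segment to segment.
0–5 s: v starts 7 m/s; Δx = 7·5 + ½·11·5² = 172.5 m; v ends 62 m/s.
5–10 s: v starts 62 m/s; Δx = 62·5 + ½·-10·5² = 185 m; v ends 12 m/s.
10–13 s: v starts 12 m/s; Δx = 12·3 + ½·2·3² = 45 m; v ends 18 m/s.
13–16 s: v starts 18 m/s; Δx = 18·3 + ½·-3·3² = 40.5 m; v ends 9 m/s.
x(16) = 1 + Σ Δx = 444 m.

444 m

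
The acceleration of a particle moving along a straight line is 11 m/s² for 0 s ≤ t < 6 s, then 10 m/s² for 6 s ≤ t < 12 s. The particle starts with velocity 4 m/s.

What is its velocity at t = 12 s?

130 m/s

Δv equals the area under the a-t graph; then v = v₀ + Δv.
0–6 s: 11 × 6 = 66 m/s
6–12 s: 10 × 6 = 60 m/s
Δv = 126 m/s, so v(12) = 4 + (126) = 130 m/s.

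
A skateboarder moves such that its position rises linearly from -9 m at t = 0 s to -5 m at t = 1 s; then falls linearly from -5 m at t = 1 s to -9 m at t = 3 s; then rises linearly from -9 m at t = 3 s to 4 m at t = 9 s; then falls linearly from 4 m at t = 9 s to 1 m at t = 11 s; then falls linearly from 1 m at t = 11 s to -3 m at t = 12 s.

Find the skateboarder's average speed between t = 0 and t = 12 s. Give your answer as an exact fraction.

Average speed = (total path length)/(elapsed time); on a piecewise-linear x-t graph the path length is Σ|Δx|.
0–1 s: |Δx| = |-5 − -9| = 4 m
1–3 s: |Δx| = |-9 − -5| = 4 m
3–9 s: |Δx| = |4 − -9| = 13 m
9–11 s: |Δx| = |1 − 4| = 3 m
11–12 s: |Δx| = |-3 − 1| = 4 m
Total path = 28 m; average speed = 28/12 = 7/3 m/s.

7/3 m/s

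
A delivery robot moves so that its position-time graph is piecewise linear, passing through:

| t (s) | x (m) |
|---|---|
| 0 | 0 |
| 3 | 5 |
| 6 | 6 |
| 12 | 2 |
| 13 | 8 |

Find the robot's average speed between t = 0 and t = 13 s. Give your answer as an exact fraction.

Average speed = (total path length)/(elapsed time); on a piecewise-linear x-t graph the path length is Σ|Δx|.
0–3 s: |Δx| = |5 − 0| = 5 m
3–6 s: |Δx| = |6 − 5| = 1 m
6–12 s: |Δx| = |2 − 6| = 4 m
12–13 s: |Δx| = |8 − 2| = 6 m
Total path = 16 m; average speed = 16/13 = 16/13 m/s.

16/13 m/s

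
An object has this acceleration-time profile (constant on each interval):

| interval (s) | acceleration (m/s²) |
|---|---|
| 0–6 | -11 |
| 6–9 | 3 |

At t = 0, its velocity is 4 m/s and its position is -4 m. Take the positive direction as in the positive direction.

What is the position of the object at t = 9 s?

On each constant-a segment, Δv = aΔt and Δx = v₀Δt + ½aΔt²; chain segment to segment.
0–6 s: v starts 4 m/s; Δx = 4·6 + ½·-11·6² = -174 m; v ends -62 m/s.
6–9 s: v starts -62 m/s; Δx = -62·3 + ½·3·3² = -172.5 m; v ends -53 m/s.
x(9) = -4 + Σ Δx = -350.5 m.

-350.5 m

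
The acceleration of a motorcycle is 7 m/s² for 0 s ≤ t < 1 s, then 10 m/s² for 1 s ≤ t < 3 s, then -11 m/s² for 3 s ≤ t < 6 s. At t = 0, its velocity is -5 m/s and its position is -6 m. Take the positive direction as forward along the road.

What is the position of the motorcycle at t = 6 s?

33 m

On each constant-a segment, Δv = aΔt and Δx = v₀Δt + ½aΔt²; chain segment to segment.
0–1 s: v starts -5 m/s; Δx = -5·1 + ½·7·1² = -1.5 m; v ends 2 m/s.
1–3 s: v starts 2 m/s; Δx = 2·2 + ½·10·2² = 24 m; v ends 22 m/s.
3–6 s: v starts 22 m/s; Δx = 22·3 + ½·-11·3² = 16.5 m; v ends -11 m/s.
x(6) = -6 + Σ Δx = 33 m.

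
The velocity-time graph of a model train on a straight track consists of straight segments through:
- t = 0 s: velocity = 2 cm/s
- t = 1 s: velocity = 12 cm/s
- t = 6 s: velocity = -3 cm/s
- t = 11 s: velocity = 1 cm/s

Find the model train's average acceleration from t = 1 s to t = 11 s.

Average acceleration = Δv/Δt = (1 − 12)/(11 − 1) = -1.1 cm/s².

-1.1 cm/s²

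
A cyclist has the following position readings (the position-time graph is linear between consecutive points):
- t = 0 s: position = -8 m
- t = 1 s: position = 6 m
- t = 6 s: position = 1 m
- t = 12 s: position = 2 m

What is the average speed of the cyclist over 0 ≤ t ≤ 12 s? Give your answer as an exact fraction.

Average speed = (total path length)/(elapsed time); on a piecewise-linear x-t graph the path length is Σ|Δx|.
0–1 s: |Δx| = |6 − -8| = 14 m
1–6 s: |Δx| = |1 − 6| = 5 m
6–12 s: |Δx| = |2 − 1| = 1 m
Total path = 20 m; average speed = 20/12 = 5/3 m/s.

5/3 m/s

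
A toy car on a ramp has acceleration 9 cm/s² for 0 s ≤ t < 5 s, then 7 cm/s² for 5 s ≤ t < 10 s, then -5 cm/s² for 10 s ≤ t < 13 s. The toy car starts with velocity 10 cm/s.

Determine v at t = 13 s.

75 cm/s

Δv equals the area under the a-t graph; then v = v₀ + Δv.
0–5 s: 9 × 5 = 45 cm/s
5–10 s: 7 × 5 = 35 cm/s
10–13 s: -5 × 3 = -15 cm/s
Δv = 65 cm/s, so v(13) = 10 + (65) = 75 cm/s.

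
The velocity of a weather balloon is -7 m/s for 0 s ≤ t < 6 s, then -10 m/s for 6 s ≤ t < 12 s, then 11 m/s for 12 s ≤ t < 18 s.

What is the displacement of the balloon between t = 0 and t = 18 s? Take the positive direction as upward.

Displacement is the signed area under the v-t curve.
0–6 s: -7 × 6 = -42 m
6–12 s: -10 × 6 = -60 m
12–18 s: 11 × 6 = 66 m
Net displacement = -36 m

-36 m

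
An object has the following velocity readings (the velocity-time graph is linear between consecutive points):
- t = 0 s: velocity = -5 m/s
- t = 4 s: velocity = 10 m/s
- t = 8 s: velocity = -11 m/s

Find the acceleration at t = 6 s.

-5.25 m/s²

Acceleration is the slope of the v-t graph on 4–8 s: (-11 − 10)/(8 − 4) = -5.25 m/s².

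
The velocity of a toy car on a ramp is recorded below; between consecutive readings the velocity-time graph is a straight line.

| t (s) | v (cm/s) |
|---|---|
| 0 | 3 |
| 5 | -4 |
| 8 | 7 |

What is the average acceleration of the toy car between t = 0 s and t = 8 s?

Average acceleration = Δv/Δt = (7 − 3)/(8 − 0) = 0.5 cm/s².

0.5 cm/s²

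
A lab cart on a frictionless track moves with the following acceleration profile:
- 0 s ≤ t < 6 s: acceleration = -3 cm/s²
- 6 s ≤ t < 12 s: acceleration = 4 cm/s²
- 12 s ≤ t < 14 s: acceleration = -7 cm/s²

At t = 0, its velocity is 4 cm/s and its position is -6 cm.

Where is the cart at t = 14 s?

On each constant-a segment, Δv = aΔt and Δx = v₀Δt + ½aΔt²; chain segment to segment.
0–6 s: v starts 4 cm/s; Δx = 4·6 + ½·-3·6² = -30 cm; v ends -14 cm/s.
6–12 s: v starts -14 cm/s; Δx = -14·6 + ½·4·6² = -12 cm; v ends 10 cm/s.
12–14 s: v starts 10 cm/s; Δx = 10·2 + ½·-7·2² = 6 cm; v ends -4 cm/s.
x(14) = -6 + Σ Δx = -42 cm.

-42 cm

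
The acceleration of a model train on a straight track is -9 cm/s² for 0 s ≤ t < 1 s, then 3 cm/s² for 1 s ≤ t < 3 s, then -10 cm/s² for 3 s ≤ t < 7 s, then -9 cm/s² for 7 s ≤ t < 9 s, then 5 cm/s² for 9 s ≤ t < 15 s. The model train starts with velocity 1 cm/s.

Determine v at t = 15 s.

Δv equals the area under the a-t graph; then v = v₀ + Δv.
0–1 s: -9 × 1 = -9 cm/s
1–3 s: 3 × 2 = 6 cm/s
3–7 s: -10 × 4 = -40 cm/s
7–9 s: -9 × 2 = -18 cm/s
9–15 s: 5 × 6 = 30 cm/s
Δv = -31 cm/s, so v(15) = 1 + (-31) = -30 cm/s.

-30 cm/s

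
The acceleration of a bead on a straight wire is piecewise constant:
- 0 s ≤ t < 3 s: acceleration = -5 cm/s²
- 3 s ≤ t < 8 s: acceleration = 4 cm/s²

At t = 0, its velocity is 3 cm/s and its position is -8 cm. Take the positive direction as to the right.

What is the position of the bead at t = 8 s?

On each constant-a segment, Δv = aΔt and Δx = v₀Δt + ½aΔt²; chain segment to segment.
0–3 s: v starts 3 cm/s; Δx = 3·3 + ½·-5·3² = -13.5 cm; v ends -12 cm/s.
3–8 s: v starts -12 cm/s; Δx = -12·5 + ½·4·5² = -10 cm; v ends 8 cm/s.
x(8) = -8 + Σ Δx = -31.5 cm.

-31.5 cm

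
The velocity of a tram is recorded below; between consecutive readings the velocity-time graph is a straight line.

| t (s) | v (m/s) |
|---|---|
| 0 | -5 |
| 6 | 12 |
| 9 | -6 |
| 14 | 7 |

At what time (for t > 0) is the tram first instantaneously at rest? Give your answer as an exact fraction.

v changes sign on 0–6 s (from -5 to 12); the graph is linear there, so v = 0 at t = 0 + (5)·(6 − 0)/(12 − -5) = 30/17 s.

t = 30/17 s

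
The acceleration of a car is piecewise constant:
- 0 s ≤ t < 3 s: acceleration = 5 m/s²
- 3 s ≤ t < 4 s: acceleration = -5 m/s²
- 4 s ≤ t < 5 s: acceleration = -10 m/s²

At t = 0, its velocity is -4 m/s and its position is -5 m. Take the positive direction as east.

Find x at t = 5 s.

15 m

On each constant-a segment, Δv = aΔt and Δx = v₀Δt + ½aΔt²; chain segment to segment.
0–3 s: v starts -4 m/s; Δx = -4·3 + ½·5·3² = 10.5 m; v ends 11 m/s.
3–4 s: v starts 11 m/s; Δx = 11·1 + ½·-5·1² = 8.5 m; v ends 6 m/s.
4–5 s: v starts 6 m/s; Δx = 6·1 + ½·-10·1² = 1 m; v ends -4 m/s.
x(5) = -5 + Σ Δx = 15 m.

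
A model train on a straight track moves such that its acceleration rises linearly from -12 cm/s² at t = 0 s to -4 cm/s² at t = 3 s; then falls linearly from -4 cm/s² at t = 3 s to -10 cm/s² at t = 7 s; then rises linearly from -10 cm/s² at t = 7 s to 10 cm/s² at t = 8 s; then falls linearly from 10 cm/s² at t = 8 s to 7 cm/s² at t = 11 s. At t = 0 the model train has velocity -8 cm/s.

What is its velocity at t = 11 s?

-34.5 cm/s

Δv equals the area under the a-t graph; then v = v₀ + Δv.
0–3 s: ½(-12 + -4)(3) = -24 cm/s
3–7 s: ½(-4 + -10)(4) = -28 cm/s
7–8 s: ½(-10 + 10)(1) = 0 cm/s
8–11 s: ½(10 + 7)(3) = 25.5 cm/s
Δv = -26.5 cm/s, so v(11) = -8 + (-26.5) = -34.5 cm/s.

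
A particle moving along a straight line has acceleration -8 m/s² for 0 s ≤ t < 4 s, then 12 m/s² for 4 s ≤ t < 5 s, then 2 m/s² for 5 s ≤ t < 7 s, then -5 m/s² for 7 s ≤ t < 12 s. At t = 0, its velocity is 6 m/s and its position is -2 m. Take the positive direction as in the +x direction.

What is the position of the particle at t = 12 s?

On each constant-a segment, Δv = aΔt and Δx = v₀Δt + ½aΔt²; chain segment to segment.
0–4 s: v starts 6 m/s; Δx = 6·4 + ½·-8·4² = -40 m; v ends -26 m/s.
4–5 s: v starts -26 m/s; Δx = -26·1 + ½·12·1² = -20 m; v ends -14 m/s.
5–7 s: v starts -14 m/s; Δx = -14·2 + ½·2·2² = -24 m; v ends -10 m/s.
7–12 s: v starts -10 m/s; Δx = -10·5 + ½·-5·5² = -112.5 m; v ends -35 m/s.
x(12) = -2 + Σ Δx = -198.5 m.

-198.5 m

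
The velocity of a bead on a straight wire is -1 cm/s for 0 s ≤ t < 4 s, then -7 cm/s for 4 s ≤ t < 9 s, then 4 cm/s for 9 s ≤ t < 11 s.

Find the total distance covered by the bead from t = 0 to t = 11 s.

Distance (not displacement) is the total path length: add the absolute areas under v-t.
0–4 s: |-1| × 4 = 4 cm
4–9 s: |-7| × 5 = 35 cm
9–11 s: |4| × 2 = 8 cm
Total distance = 47 cm

47 cm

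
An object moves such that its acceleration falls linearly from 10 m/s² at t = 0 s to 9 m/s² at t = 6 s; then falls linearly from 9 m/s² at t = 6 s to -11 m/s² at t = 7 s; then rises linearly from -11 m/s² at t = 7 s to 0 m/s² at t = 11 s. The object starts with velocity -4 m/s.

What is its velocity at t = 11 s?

30 m/s

Δv equals the area under the a-t graph; then v = v₀ + Δv.
0–6 s: ½(10 + 9)(6) = 57 m/s
6–7 s: ½(9 + -11)(1) = -1 m/s
7–11 s: ½(-11 + 0)(4) = -22 m/s
Δv = 34 m/s, so v(11) = -4 + (34) = 30 m/s.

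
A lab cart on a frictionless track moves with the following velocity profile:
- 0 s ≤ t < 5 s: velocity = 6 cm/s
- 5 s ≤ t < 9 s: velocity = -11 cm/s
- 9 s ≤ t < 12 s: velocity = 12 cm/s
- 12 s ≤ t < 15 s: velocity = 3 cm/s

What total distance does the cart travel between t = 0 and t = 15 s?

119 cm

Distance (not displacement) is the total path length: add the absolute areas under v-t.
0–5 s: |6| × 5 = 30 cm
5–9 s: |-11| × 4 = 44 cm
9–12 s: |12| × 3 = 36 cm
12–15 s: |3| × 3 = 9 cm
Total distance = 119 cm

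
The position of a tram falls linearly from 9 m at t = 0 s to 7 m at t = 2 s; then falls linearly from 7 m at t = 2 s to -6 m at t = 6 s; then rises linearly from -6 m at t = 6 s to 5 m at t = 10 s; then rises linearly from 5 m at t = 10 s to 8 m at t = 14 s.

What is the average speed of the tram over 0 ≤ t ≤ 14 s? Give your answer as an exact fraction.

Average speed = (total path length)/(elapsed time); on a piecewise-linear x-t graph the path length is Σ|Δx|.
0–2 s: |Δx| = |7 − 9| = 2 m
2–6 s: |Δx| = |-6 − 7| = 13 m
6–10 s: |Δx| = |5 − -6| = 11 m
10–14 s: |Δx| = |8 − 5| = 3 m
Total path = 29 m; average speed = 29/14 = 29/14 m/s.

29/14 m/s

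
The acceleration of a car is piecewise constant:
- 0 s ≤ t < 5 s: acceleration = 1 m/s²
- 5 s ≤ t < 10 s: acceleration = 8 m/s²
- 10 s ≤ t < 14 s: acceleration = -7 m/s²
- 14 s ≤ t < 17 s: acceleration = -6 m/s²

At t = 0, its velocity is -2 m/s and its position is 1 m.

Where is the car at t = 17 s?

On each constant-a segment, Δv = aΔt and Δx = v₀Δt + ½aΔt²; chain segment to segment.
0–5 s: v starts -2 m/s; Δx = -2·5 + ½·1·5² = 2.5 m; v ends 3 m/s.
5–10 s: v starts 3 m/s; Δx = 3·5 + ½·8·5² = 115 m; v ends 43 m/s.
10–14 s: v starts 43 m/s; Δx = 43·4 + ½·-7·4² = 116 m; v ends 15 m/s.
14–17 s: v starts 15 m/s; Δx = 15·3 + ½·-6·3² = 18 m; v ends -3 m/s.
x(17) = 1 + Σ Δx = 252.5 m.

252.5 m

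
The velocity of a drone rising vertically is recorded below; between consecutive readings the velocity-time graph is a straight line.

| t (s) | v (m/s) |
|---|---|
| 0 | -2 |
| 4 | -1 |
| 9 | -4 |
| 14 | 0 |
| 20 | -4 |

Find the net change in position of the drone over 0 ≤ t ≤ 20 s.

Displacement is the signed area under the v-t curve.
0–4 s: ½(-2 + -1)(4) = -6 m
4–9 s: ½(-1 + -4)(5) = -12.5 m
9–14 s: ½(-4 + 0)(5) = -10 m
14–20 s: ½(0 + -4)(6) = -12 m
Net displacement = -40.5 m

-40.5 m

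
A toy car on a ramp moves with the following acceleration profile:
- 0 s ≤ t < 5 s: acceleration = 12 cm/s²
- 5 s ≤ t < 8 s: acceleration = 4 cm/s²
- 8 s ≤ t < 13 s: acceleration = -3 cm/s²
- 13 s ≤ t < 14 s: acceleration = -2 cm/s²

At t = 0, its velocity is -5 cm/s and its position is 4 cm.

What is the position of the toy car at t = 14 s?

On each constant-a segment, Δv = aΔt and Δx = v₀Δt + ½aΔt²; chain segment to segment.
0–5 s: v starts -5 cm/s; Δx = -5·5 + ½·12·5² = 125 cm; v ends 55 cm/s.
5–8 s: v starts 55 cm/s; Δx = 55·3 + ½·4·3² = 183 cm; v ends 67 cm/s.
8–13 s: v starts 67 cm/s; Δx = 67·5 + ½·-3·5² = 297.5 cm; v ends 52 cm/s.
13–14 s: v starts 52 cm/s; Δx = 52·1 + ½·-2·1² = 51 cm; v ends 50 cm/s.
x(14) = 4 + Σ Δx = 660.5 cm.

660.5 cm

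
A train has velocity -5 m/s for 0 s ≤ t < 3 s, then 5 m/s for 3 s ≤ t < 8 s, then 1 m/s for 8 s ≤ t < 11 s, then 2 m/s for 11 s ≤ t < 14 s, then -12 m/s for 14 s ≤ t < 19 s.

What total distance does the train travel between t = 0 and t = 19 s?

109 m

Total distance travelled is ∫|v| dt — sum the magnitudes of each area piece.
0–3 s: |-5| × 3 = 15 m
3–8 s: |5| × 5 = 25 m
8–11 s: |1| × 3 = 3 m
11–14 s: |2| × 3 = 6 m
14–19 s: |-12| × 5 = 60 m
Total distance = 109 m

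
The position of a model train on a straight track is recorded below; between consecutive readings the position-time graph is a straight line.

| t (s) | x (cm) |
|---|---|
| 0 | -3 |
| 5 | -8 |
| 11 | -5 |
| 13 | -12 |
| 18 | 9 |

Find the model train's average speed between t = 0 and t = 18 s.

Average speed = (total path length)/(elapsed time); on a piecewise-linear x-t graph the path length is Σ|Δx|.
0–5 s: |Δx| = |-8 − -3| = 5 cm
5–11 s: |Δx| = |-5 − -8| = 3 cm
11–13 s: |Δx| = |-12 − -5| = 7 cm
13–18 s: |Δx| = |9 − -12| = 21 cm
Total path = 36 cm; average speed = 36/18 = 2 cm/s.

2 cm/s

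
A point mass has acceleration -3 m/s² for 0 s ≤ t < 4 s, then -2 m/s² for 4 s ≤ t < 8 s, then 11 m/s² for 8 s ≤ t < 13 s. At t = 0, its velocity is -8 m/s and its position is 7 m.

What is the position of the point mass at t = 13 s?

On each constant-a segment, Δv = aΔt and Δx = v₀Δt + ½aΔt²; chain segment to segment.
0–4 s: v starts -8 m/s; Δx = -8·4 + ½·-3·4² = -56 m; v ends -20 m/s.
4–8 s: v starts -20 m/s; Δx = -20·4 + ½·-2·4² = -96 m; v ends -28 m/s.
8–13 s: v starts -28 m/s; Δx = -28·5 + ½·11·5² = -2.5 m; v ends 27 m/s.
x(13) = 7 + Σ Δx = -147.5 m.

-147.5 m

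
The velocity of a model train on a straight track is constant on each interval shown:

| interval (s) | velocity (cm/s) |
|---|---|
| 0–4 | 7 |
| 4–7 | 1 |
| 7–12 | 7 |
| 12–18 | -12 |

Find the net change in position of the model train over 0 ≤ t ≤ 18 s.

-6 cm

Net displacement equals the area under the velocity-time graph (areas below the axis count negative).
0–4 s: 7 × 4 = 28 cm
4–7 s: 1 × 3 = 3 cm
7–12 s: 7 × 5 = 35 cm
12–18 s: -12 × 6 = -72 cm
Net displacement = -6 cm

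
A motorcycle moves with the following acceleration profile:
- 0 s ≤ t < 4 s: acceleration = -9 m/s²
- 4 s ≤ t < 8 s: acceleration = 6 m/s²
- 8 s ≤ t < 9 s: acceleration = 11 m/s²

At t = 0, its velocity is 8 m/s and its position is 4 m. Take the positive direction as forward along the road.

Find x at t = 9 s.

-98.5 m

On each constant-a segment, Δv = aΔt and Δx = v₀Δt + ½aΔt²; chain segment to segment.
0–4 s: v starts 8 m/s; Δx = 8·4 + ½·-9·4² = -40 m; v ends -28 m/s.
4–8 s: v starts -28 m/s; Δx = -28·4 + ½·6·4² = -64 m; v ends -4 m/s.
8–9 s: v starts -4 m/s; Δx = -4·1 + ½·11·1² = 1.5 m; v ends 7 m/s.
x(9) = 4 + Σ Δx = -98.5 m.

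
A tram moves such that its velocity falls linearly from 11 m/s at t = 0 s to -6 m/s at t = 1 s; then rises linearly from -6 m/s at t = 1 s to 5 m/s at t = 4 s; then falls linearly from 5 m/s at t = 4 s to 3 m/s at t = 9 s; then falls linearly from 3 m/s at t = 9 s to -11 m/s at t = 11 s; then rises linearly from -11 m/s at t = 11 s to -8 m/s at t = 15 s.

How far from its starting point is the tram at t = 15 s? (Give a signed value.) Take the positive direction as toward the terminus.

-25 m

Net displacement equals the area under the velocity-time graph (areas below the axis count negative).
0–1 s: ½(11 + -6)(1) = 2.5 m
1–4 s: ½(-6 + 5)(3) = -1.5 m
4–9 s: ½(5 + 3)(5) = 20 m
9–11 s: ½(3 + -11)(2) = -8 m
11–15 s: ½(-11 + -8)(4) = -38 m
Net displacement = -25 m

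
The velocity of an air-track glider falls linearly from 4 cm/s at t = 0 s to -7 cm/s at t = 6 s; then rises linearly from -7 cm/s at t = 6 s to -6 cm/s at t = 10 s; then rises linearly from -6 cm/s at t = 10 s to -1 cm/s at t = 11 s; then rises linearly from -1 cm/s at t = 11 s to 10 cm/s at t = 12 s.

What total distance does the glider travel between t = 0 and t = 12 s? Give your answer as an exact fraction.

Total distance travelled is ∫|v| dt — sum the magnitudes of each area piece.
0–6 s: v = 0 at t = 24/11 s; triangle areas 48/11 + 147/11 = 195/11 cm
6–10 s: |½(-7 + -6)(4)| = 26 cm
10–11 s: |½(-6 + -1)(1)| = 3.5 cm
11–12 s: v = 0 at t = 122/11 s; triangle areas 1/22 + 50/11 = 101/22 cm
Total distance = 570/11 cm

570/11 cm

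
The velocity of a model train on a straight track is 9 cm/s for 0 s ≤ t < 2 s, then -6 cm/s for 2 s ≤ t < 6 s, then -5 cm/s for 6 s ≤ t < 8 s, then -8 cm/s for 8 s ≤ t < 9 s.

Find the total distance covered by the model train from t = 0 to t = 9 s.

60 cm

Distance (not displacement) is the total path length: add the absolute areas under v-t.
0–2 s: |9| × 2 = 18 cm
2–6 s: |-6| × 4 = 24 cm
6–8 s: |-5| × 2 = 10 cm
8–9 s: |-8| × 1 = 8 cm
Total distance = 60 cm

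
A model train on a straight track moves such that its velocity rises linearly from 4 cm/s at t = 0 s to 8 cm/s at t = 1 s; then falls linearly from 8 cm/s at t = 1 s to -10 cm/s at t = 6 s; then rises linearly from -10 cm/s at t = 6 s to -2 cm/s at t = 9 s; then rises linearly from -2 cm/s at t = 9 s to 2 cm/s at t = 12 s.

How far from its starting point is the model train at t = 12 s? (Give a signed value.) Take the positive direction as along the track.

-17 cm

Net displacement equals the area under the velocity-time graph (areas below the axis count negative).
0–1 s: ½(4 + 8)(1) = 6 cm
1–6 s: ½(8 + -10)(5) = -5 cm
6–9 s: ½(-10 + -2)(3) = -18 cm
9–12 s: ½(-2 + 2)(3) = 0 cm
Net displacement = -17 cm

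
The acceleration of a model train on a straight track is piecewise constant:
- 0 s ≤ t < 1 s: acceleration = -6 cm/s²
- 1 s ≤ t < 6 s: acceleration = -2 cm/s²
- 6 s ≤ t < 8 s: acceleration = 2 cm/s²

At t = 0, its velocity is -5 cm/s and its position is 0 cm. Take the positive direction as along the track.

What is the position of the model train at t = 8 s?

On each constant-a segment, Δv = aΔt and Δx = v₀Δt + ½aΔt²; chain segment to segment.
0–1 s: v starts -5 cm/s; Δx = -5·1 + ½·-6·1² = -8 cm; v ends -11 cm/s.
1–6 s: v starts -11 cm/s; Δx = -11·5 + ½·-2·5² = -80 cm; v ends -21 cm/s.
6–8 s: v starts -21 cm/s; Δx = -21·2 + ½·2·2² = -38 cm; v ends -17 cm/s.
x(8) = 0 + Σ Δx = -126 cm.

-126 cm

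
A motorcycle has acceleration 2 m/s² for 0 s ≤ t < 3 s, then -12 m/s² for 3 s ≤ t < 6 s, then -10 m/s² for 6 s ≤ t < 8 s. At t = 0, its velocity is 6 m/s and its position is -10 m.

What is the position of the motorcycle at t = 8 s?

On each constant-a segment, Δv = aΔt and Δx = v₀Δt + ½aΔt²; chain segment to segment.
0–3 s: v starts 6 m/s; Δx = 6·3 + ½·2·3² = 27 m; v ends 12 m/s.
3–6 s: v starts 12 m/s; Δx = 12·3 + ½·-12·3² = -18 m; v ends -24 m/s.
6–8 s: v starts -24 m/s; Δx = -24·2 + ½·-10·2² = -68 m; v ends -44 m/s.
x(8) = -10 + Σ Δx = -69 m.

-69 m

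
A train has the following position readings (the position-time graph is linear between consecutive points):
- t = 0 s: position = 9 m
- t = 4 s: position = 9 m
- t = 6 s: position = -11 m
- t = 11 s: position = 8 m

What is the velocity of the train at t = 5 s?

Velocity is the slope of the x-t graph on 4–6 s: (-11 − 9)/(6 − 4) = -10 m/s.

-10 m/s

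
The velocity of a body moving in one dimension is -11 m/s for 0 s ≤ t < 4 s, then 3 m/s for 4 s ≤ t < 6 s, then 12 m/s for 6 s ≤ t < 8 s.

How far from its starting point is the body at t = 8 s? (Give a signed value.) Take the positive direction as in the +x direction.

Net displacement equals the area under the velocity-time graph (areas below the axis count negative).
0–4 s: -11 × 4 = -44 m
4–6 s: 3 × 2 = 6 m
6–8 s: 12 × 2 = 24 m
Net displacement = -14 m

-14 m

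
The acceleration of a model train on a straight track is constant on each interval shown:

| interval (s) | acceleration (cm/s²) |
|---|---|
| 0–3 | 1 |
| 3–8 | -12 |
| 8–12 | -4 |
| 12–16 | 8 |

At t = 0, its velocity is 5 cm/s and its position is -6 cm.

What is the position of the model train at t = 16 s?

-544.5 cm

On each constant-a segment, Δv = aΔt and Δx = v₀Δt + ½aΔt²; chain segment to segment.
0–3 s: v starts 5 cm/s; Δx = 5·3 + ½·1·3² = 19.5 cm; v ends 8 cm/s.
3–8 s: v starts 8 cm/s; Δx = 8·5 + ½·-12·5² = -110 cm; v ends -52 cm/s.
8–12 s: v starts -52 cm/s; Δx = -52·4 + ½·-4·4² = -240 cm; v ends -68 cm/s.
12–16 s: v starts -68 cm/s; Δx = -68·4 + ½·8·4² = -208 cm; v ends -36 cm/s.
x(16) = -6 + Σ Δx = -544.5 cm.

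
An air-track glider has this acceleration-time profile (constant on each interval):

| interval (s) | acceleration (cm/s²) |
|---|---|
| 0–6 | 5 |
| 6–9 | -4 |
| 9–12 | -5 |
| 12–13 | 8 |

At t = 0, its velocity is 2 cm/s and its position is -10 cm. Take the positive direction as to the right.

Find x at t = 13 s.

On each constant-a segment, Δv = aΔt and Δx = v₀Δt + ½aΔt²; chain segment to segment.
0–6 s: v starts 2 cm/s; Δx = 2·6 + ½·5·6² = 102 cm; v ends 32 cm/s.
6–9 s: v starts 32 cm/s; Δx = 32·3 + ½·-4·3² = 78 cm; v ends 20 cm/s.
9–12 s: v starts 20 cm/s; Δx = 20·3 + ½·-5·3² = 37.5 cm; v ends 5 cm/s.
12–13 s: v starts 5 cm/s; Δx = 5·1 + ½·8·1² = 9 cm; v ends 13 cm/s.
x(13) = -10 + Σ Δx = 216.5 cm.

216.5 cm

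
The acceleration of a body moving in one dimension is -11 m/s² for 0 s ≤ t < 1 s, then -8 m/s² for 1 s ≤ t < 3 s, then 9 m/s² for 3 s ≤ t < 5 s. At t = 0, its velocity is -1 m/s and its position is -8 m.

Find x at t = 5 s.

On each constant-a segment, Δv = aΔt and Δx = v₀Δt + ½aΔt²; chain segment to segment.
0–1 s: v starts -1 m/s; Δx = -1·1 + ½·-11·1² = -6.5 m; v ends -12 m/s.
1–3 s: v starts -12 m/s; Δx = -12·2 + ½·-8·2² = -40 m; v ends -28 m/s.
3–5 s: v starts -28 m/s; Δx = -28·2 + ½·9·2² = -38 m; v ends -10 m/s.
x(5) = -8 + Σ Δx = -92.5 m.

-92.5 m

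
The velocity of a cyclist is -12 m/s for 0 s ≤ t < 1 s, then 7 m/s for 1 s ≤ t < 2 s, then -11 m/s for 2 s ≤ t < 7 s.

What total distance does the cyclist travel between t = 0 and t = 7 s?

Distance (not displacement) is the total path length: add the absolute areas under v-t.
0–1 s: |-12| × 1 = 12 m
1–2 s: |7| × 1 = 7 m
2–7 s: |-11| × 5 = 55 m
Total distance = 74 m

74 m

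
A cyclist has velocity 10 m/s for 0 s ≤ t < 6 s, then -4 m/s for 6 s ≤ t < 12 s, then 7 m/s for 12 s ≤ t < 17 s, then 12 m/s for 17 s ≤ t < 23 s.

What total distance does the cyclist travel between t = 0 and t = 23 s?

Total distance travelled is ∫|v| dt — sum the magnitudes of each area piece.
0–6 s: |10| × 6 = 60 m
6–12 s: |-4| × 6 = 24 m
12–17 s: |7| × 5 = 35 m
17–23 s: |12| × 6 = 72 m
Total distance = 191 m

191 m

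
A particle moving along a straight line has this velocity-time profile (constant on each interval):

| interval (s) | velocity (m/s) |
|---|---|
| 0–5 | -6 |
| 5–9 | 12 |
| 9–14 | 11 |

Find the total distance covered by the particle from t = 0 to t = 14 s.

133 m

Distance (not displacement) is the total path length: add the absolute areas under v-t.
0–5 s: |-6| × 5 = 30 m
5–9 s: |12| × 4 = 48 m
9–14 s: |11| × 5 = 55 m
Total distance = 133 m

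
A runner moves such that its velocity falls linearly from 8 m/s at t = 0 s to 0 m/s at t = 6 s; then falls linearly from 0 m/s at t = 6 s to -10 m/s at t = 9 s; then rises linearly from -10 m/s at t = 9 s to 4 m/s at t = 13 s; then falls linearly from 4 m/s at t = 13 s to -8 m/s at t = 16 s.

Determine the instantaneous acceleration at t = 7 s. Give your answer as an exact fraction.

-10/3 m/s²

Acceleration is the slope of the v-t graph on 6–9 s: (-10 − 0)/(9 − 6) = -10/3 m/s².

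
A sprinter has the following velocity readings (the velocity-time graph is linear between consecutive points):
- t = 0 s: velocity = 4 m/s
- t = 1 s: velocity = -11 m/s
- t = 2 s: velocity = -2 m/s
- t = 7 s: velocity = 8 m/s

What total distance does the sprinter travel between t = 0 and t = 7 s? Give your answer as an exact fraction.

Distance (not displacement) is the total path length: add the absolute areas under v-t.
0–1 s: v = 0 at t = 4/15 s; triangle areas 8/15 + 121/30 = 137/30 m
1–2 s: |½(-11 + -2)(1)| = 6.5 m
2–7 s: v = 0 at t = 3 s; triangle areas 1 + 16 = 17 m
Total distance = 421/15 m

421/15 m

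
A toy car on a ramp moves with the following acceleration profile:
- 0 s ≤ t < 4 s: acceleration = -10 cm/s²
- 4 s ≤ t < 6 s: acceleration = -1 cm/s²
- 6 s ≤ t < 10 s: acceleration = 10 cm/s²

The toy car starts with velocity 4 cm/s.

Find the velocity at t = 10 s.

Δv equals the area under the a-t graph; then v = v₀ + Δv.
0–4 s: -10 × 4 = -40 cm/s
4–6 s: -1 × 2 = -2 cm/s
6–10 s: 10 × 4 = 40 cm/s
Δv = -2 cm/s, so v(10) = 4 + (-2) = 2 cm/s.

2 cm/s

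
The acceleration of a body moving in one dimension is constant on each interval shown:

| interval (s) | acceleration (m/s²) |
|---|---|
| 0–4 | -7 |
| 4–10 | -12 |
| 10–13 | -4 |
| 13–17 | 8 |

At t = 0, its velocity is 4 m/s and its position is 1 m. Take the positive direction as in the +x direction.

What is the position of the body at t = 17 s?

On each constant-a segment, Δv = aΔt and Δx = v₀Δt + ½aΔt²; chain segment to segment.
0–4 s: v starts 4 m/s; Δx = 4·4 + ½·-7·4² = -40 m; v ends -24 m/s.
4–10 s: v starts -24 m/s; Δx = -24·6 + ½·-12·6² = -360 m; v ends -96 m/s.
10–13 s: v starts -96 m/s; Δx = -96·3 + ½·-4·3² = -306 m; v ends -108 m/s.
13–17 s: v starts -108 m/s; Δx = -108·4 + ½·8·4² = -368 m; v ends -76 m/s.
x(17) = 1 + Σ Δx = -1073 m.

-1073 m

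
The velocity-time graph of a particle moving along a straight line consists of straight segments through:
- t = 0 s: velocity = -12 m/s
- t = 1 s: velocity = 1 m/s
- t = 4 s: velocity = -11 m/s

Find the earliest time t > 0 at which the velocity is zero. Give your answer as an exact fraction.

v changes sign on 0–1 s (from -12 to 1); the graph is linear there, so v = 0 at t = 0 + (12)·(1 − 0)/(1 − -12) = 12/13 s.

t = 12/13 s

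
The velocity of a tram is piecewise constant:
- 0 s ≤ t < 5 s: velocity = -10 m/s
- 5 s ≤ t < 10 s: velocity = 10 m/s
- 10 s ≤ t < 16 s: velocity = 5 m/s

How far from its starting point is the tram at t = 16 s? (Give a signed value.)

30 m

Displacement is the signed area under the v-t curve.
0–5 s: -10 × 5 = -50 m
5–10 s: 10 × 5 = 50 m
10–16 s: 5 × 6 = 30 m
Net displacement = 30 m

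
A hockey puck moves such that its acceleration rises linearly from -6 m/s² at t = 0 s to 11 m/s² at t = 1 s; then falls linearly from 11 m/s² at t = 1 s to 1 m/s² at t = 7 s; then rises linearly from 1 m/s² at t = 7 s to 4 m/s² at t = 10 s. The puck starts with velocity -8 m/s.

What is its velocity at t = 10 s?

38 m/s

Δv equals the area under the a-t graph; then v = v₀ + Δv.
0–1 s: ½(-6 + 11)(1) = 2.5 m/s
1–7 s: ½(11 + 1)(6) = 36 m/s
7–10 s: ½(1 + 4)(3) = 7.5 m/s
Δv = 46 m/s, so v(10) = -8 + (46) = 38 m/s.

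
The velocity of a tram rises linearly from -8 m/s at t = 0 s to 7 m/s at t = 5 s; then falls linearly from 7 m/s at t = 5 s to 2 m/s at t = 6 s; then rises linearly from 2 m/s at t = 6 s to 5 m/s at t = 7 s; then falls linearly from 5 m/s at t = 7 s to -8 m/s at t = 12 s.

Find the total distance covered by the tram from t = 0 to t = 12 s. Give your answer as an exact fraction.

Total distance travelled is ∫|v| dt — sum the magnitudes of each area piece.
0–5 s: v = 0 at t = 8/3 s; triangle areas 32/3 + 49/6 = 113/6 m
5–6 s: |½(7 + 2)(1)| = 4.5 m
6–7 s: |½(2 + 5)(1)| = 3.5 m
7–12 s: v = 0 at t = 116/13 s; triangle areas 125/26 + 160/13 = 445/26 m
Total distance = 1714/39 m

1714/39 m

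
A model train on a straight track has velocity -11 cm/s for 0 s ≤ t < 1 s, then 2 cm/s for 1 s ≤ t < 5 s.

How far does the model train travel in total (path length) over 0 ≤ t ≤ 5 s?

19 cm

Total distance travelled is ∫|v| dt — sum the magnitudes of each area piece.
0–1 s: |-11| × 1 = 11 cm
1–5 s: |2| × 4 = 8 cm
Total distance = 19 cm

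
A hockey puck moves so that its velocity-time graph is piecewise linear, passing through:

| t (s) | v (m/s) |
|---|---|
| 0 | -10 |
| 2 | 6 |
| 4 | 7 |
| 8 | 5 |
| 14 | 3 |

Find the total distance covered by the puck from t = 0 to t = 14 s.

Distance (not displacement) is the total path length: add the absolute areas under v-t.
0–2 s: v = 0 at t = 1.25 s; triangle areas 6.25 + 2.25 = 8.5 m
2–4 s: |½(6 + 7)(2)| = 13 m
4–8 s: |½(7 + 5)(4)| = 24 m
8–14 s: |½(5 + 3)(6)| = 24 m
Total distance = 69.5 m

69.5 m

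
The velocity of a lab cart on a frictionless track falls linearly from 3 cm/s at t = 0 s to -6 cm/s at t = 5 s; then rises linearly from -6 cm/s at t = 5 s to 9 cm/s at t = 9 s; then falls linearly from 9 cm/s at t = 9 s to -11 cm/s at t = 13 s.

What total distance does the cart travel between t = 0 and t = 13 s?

Distance (not displacement) is the total path length: add the absolute areas under v-t.
0–5 s: v = 0 at t = 5/3 s; triangle areas 2.5 + 10 = 12.5 cm
5–9 s: v = 0 at t = 6.6 s; triangle areas 4.8 + 10.8 = 15.6 cm
9–13 s: v = 0 at t = 10.8 s; triangle areas 8.1 + 12.1 = 20.2 cm
Total distance = 48.3 cm

48.3 cm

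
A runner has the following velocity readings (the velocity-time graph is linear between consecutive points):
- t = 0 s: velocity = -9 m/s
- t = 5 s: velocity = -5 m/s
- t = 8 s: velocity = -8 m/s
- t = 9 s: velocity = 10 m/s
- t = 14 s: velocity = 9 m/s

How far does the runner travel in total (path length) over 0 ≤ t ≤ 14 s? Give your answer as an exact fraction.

Distance (not displacement) is the total path length: add the absolute areas under v-t.
0–5 s: |½(-9 + -5)(5)| = 35 m
5–8 s: |½(-5 + -8)(3)| = 19.5 m
8–9 s: v = 0 at t = 76/9 s; triangle areas 16/9 + 25/9 = 41/9 m
9–14 s: |½(10 + 9)(5)| = 47.5 m
Total distance = 959/9 m

959/9 m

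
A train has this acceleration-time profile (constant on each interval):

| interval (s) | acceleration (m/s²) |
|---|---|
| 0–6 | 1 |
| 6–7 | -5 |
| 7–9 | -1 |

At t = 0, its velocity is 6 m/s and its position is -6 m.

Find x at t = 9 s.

On each constant-a segment, Δv = aΔt and Δx = v₀Δt + ½aΔt²; chain segment to segment.
0–6 s: v starts 6 m/s; Δx = 6·6 + ½·1·6² = 54 m; v ends 12 m/s.
6–7 s: v starts 12 m/s; Δx = 12·1 + ½·-5·1² = 9.5 m; v ends 7 m/s.
7–9 s: v starts 7 m/s; Δx = 7·2 + ½·-1·2² = 12 m; v ends 5 m/s.
x(9) = -6 + Σ Δx = 69.5 m.

69.5 m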